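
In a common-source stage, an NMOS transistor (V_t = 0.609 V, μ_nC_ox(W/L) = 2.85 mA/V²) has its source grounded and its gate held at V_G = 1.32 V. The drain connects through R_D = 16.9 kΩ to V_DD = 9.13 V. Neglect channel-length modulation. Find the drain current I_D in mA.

V_GS = V_G = 1.32 V, so V_ov = 1.32 − 0.609 = 0.711 V.
Assume saturation: I_D = ½ k_n V_ov² = 0.5 × 2.85 × 0.711² = 0.72 mA, giving V_DS = V_DD − I_D R_D = 9.13 − 0.72 × 16.9 = -3.04 V.
But -3.04 V < V_ov = 0.711 V, so the device is actually in triode.
In triode I_D = k_n[V_ov V_DS − ½ V_DS²] and I_D = (V_DD − V_DS)/R_D. Equating: 24.1 V_DS² − 35.25 V_DS + 9.13 = 0, giving V_DS = 0.336 V (the root below V_ov).
I_D = (9.13 − 0.336) / 16.9 = 0.52 mA.

I_D = 0.520 mA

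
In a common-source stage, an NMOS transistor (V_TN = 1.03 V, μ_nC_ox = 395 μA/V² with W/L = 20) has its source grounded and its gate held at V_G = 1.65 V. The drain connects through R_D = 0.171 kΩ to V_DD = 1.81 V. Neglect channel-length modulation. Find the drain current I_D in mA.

I_D = 1.52 mA

V_GS = V_G = 1.65 V, so V_ov = 1.65 − 1.03 = 0.62 V.
k_n = μ_nC_ox · (W/L) = 7.9 mA/V².
Assume saturation: I_D = ½ k_n V_ov² = 0.5 × 7.9 × 0.62² = 1.52 mA, giving V_DS = V_DD − I_D R_D = 1.81 − 1.52 × 0.171 = 1.55 V.
V_DS = 1.55 V ≥ V_ov = 0.62 V, confirming saturation.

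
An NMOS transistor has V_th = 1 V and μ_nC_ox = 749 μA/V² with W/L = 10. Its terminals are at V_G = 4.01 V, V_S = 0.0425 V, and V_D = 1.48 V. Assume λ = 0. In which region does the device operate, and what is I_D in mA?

Triode; I_D = 24.2 mA

V_GS = V_G − V_S = 4.01 − 0.0425 = 3.97 V; V_DS = V_D − V_S = 1.48 − 0.0425 = 1.44 V.
k_n = μ_nC_ox · (W/L) = 7.49 mA/V².
V_ov = V_GS − V_th = 3.97 − 1 = 2.97 V.
Since V_DS = 1.44 V < V_ov = 2.97 V, the device is in the triode region.
I_D = k_n [V_ov · V_DS − ½ V_DS²] = 7.49 × [2.97 × 1.44 − 0.5 × 1.44²] = 24.2 mA.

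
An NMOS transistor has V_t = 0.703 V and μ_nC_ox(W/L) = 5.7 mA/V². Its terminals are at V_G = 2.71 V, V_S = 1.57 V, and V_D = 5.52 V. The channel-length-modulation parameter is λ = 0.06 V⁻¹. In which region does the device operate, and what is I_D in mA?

V_GS = V_G − V_S = 2.71 − 1.57 = 1.14 V; V_DS = V_D − V_S = 5.52 − 1.57 = 3.95 V.
V_ov = V_GS − V_t = 1.14 − 0.703 = 0.437 V.
Since V_DS = 3.95 V ≥ V_ov = 0.437 V, the device is in saturation.
I_D = ½ k_n V_ov² (1 + λ V_DS) = 0.5 × 5.7 × 0.437² × (1 + 0.06 × 3.95) = 0.673 mA.

Saturation; I_D = 0.673 mA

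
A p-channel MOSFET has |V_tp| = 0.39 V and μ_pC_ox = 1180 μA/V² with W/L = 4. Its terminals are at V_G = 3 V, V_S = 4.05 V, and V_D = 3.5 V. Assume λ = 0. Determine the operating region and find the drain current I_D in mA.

Triode; I_D = 0.999 mA

V_SG = V_S − V_G = 4.05 − 3 = 1.05 V; V_SD = V_S − V_D = 4.05 − 3.5 = 0.55 V.
k_p = μ_pC_ox · (W/L) = 4.72 mA/V².
V_ov = V_SG − |V_tp| = 1.05 − 0.39 = 0.66 V.
Since V_SD = 0.55 V < V_ov = 0.66 V, the device is in the triode region.
I_D = k_p [V_ov · V_SD − ½ V_SD²] = 4.72 × [0.66 × 0.55 − 0.5 × 0.55²] = 0.999 mA.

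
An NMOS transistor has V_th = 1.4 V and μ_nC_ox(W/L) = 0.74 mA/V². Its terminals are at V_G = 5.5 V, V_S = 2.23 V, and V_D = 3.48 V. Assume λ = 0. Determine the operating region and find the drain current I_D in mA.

Triode; I_D = 1.15 mA

V_GS = V_G − V_S = 5.5 − 2.23 = 3.27 V; V_DS = V_D − V_S = 3.48 − 2.23 = 1.25 V.
V_ov = V_GS − V_th = 3.27 − 1.4 = 1.87 V.
Since V_DS = 1.25 V < V_ov = 1.87 V, the device is in the triode region.
I_D = k_n [V_ov · V_DS − ½ V_DS²] = 0.74 × [1.87 × 1.25 − 0.5 × 1.25²] = 1.15 mA.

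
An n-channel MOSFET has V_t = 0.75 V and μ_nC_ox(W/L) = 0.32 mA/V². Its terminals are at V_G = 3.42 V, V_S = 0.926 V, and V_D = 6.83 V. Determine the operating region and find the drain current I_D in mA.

Saturation; I_D = 0.487 mA

V_GS = V_G − V_S = 3.42 − 0.926 = 2.49 V; V_DS = V_D − V_S = 6.83 − 0.926 = 5.9 V.
V_ov = V_GS − V_t = 2.49 − 0.75 = 1.74 V.
Since V_DS = 5.9 V ≥ V_ov = 1.74 V, the device is in saturation.
I_D = ½ k_n V_ov² = 0.5 × 0.32 × 1.74² = 0.487 mA.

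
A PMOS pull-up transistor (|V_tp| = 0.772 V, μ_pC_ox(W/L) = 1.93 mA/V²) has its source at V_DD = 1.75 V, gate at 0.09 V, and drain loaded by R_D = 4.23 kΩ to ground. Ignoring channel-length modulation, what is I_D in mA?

I_D = 0.357 mA

V_SG = V_DD − V_G = 1.75 − 0.09 = 1.66 V, so V_ov = 1.66 − 0.772 = 0.888 V.
Assume saturation: I_D = ½ k_p V_ov² = 0.5 × 1.93 × 0.888² = 0.761 mA, giving V_SD = V_DD − I_D R_D = 1.75 − 0.761 × 4.23 = -1.47 V.
But -1.47 V < V_ov = 0.888 V, so the device is actually in triode.
In triode I_D = k_p[V_ov V_SD − ½ V_SD²] and I_D = (V_DD − V_SD)/R_D. Equating: 4.08 V_SD² − 8.25 V_SD + 1.75 = 0, giving V_SD = 0.241 V (the root below V_ov).
I_D = (1.75 − 0.241) / 4.23 = 0.357 mA.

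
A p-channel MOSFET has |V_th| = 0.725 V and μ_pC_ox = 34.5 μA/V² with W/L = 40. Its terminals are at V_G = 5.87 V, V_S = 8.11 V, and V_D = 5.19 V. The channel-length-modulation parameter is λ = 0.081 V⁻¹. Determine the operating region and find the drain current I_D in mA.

Saturation; I_D = 1.96 mA

V_SG = V_S − V_G = 8.11 − 5.87 = 2.24 V; V_SD = V_S − V_D = 8.11 − 5.19 = 2.92 V.
k_p = μ_pC_ox · (W/L) = 1.38 mA/V².
V_ov = V_SG − |V_th| = 2.24 − 0.725 = 1.51 V.
Since V_SD = 2.92 V ≥ V_ov = 1.51 V, the device is in saturation.
I_D = ½ k_p V_ov² (1 + λ V_SD) = 0.5 × 1.38 × 1.51² × (1 + 0.081 × 2.92) = 1.96 mA.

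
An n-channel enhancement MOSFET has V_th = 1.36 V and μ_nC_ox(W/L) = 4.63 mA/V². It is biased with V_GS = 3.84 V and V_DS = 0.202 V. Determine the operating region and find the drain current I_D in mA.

V_ov = V_GS − V_th = 3.84 − 1.36 = 2.48 V.
Since V_DS = 0.202 V < V_ov = 2.48 V, the device is in the triode region.
I_D = k_n [V_ov · V_DS − ½ V_DS²] = 4.63 × [2.48 × 0.202 − 0.5 × 0.202²] = 2.22 mA.

Triode; I_D = 2.22 mA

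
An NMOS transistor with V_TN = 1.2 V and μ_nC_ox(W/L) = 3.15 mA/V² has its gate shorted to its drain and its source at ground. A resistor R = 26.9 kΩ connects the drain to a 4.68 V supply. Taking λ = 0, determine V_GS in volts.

With gate tied to drain, V_GS = V_DS ≥ V_GS − V_TN, so the device is in saturation.
KCL at the drain: ½ k_n (V_GS − V_TN)² = (V_DD − V_GS)/R.
Let x = V_GS − 1.2. Then 42.4 x² + x − 3.48 = 0, giving x = 0.275 V (positive root), so V_GS = 1.48 V.
I_D = (V_DD − V_GS)/R = (4.68 − 1.48) / 26.9 = 0.119 mA.

V_GS = 1.48 V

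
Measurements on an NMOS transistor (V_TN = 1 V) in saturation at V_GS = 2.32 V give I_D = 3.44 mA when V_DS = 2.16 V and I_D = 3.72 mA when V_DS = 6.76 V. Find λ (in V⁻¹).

λ = 0.0184 V⁻¹

With V_GS fixed, I_D ∝ (1 + λ V_DS) in saturation, so I_D2/I_D1 = (1 + λ V_DS2)/(1 + λ V_DS1).
3.72/3.44 = 1.081 = (1 + 6.76 λ)/(1 + 2.16 λ).
Solving: λ (I_D1 V_DS2 − I_D2 V_DS1) = I_D2 − I_D1, so λ = (3.72 − 3.44) / (3.44 × 6.76 − 3.72 × 2.16) = 0.28 / 15.2 = 0.0184 V⁻¹.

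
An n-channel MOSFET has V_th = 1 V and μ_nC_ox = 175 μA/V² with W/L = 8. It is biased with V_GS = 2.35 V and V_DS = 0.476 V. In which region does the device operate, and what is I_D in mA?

Triode; I_D = 0.741 mA

k_n = μ_nC_ox · (W/L) = 1.4 mA/V².
V_ov = V_GS − V_th = 2.35 − 1 = 1.35 V.
Since V_DS = 0.476 V < V_ov = 1.35 V, the device is in the triode region.
I_D = k_n [V_ov · V_DS − ½ V_DS²] = 1.4 × [1.35 × 0.476 − 0.5 × 0.476²] = 0.741 mA.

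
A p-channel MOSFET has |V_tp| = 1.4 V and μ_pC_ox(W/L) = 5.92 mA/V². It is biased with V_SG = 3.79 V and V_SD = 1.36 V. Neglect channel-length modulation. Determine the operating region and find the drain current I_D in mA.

V_ov = V_SG − |V_tp| = 3.79 − 1.4 = 2.39 V.
Since V_SD = 1.36 V < V_ov = 2.39 V, the device is in the triode region.
I_D = k_p [V_ov · V_SD − ½ V_SD²] = 5.92 × [2.39 × 1.36 − 0.5 × 1.36²] = 13.8 mA.

Triode; I_D = 13.8 mA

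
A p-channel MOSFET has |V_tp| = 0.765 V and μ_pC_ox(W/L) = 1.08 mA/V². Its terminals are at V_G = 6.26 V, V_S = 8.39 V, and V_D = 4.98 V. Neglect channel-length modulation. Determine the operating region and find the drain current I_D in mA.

V_SG = V_S − V_G = 8.39 − 6.26 = 2.13 V; V_SD = V_S − V_D = 8.39 − 4.98 = 3.41 V.
V_ov = V_SG − |V_tp| = 2.13 − 0.765 = 1.37 V.
Since V_SD = 3.41 V ≥ V_ov = 1.37 V, the device is in saturation.
I_D = ½ k_p V_ov² = 0.5 × 1.08 × 1.37² = 1.01 mA.

Saturation; I_D = 1.01 mA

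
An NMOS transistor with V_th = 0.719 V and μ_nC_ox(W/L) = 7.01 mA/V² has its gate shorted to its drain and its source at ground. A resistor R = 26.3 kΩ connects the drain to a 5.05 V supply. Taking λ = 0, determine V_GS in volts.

V_GS = 0.930 V

With gate tied to drain, V_GS = V_DS ≥ V_GS − V_th, so the device is in saturation.
KCL at the drain: ½ k_n (V_GS − V_th)² = (V_DD − V_GS)/R.
Let x = V_GS − 0.719. Then 92.2 x² + x − 4.331 = 0, giving x = 0.211 V (positive root), so V_GS = 0.93 V.
I_D = (V_DD − V_GS)/R = (5.05 − 0.93) / 26.3 = 0.157 mA.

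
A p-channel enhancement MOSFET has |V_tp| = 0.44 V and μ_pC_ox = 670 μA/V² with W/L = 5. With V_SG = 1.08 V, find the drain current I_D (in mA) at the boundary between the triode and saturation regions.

I_D = 0.686 mA

At the boundary V_SD = V_ov = V_SG − |V_tp| = 1.08 − 0.44 = 0.64 V.
k_p = μ_pC_ox · (W/L) = 3.35 mA/V².
I_D = ½ k_p V_ov² = 0.5 × 3.35 × 0.64² = 0.686 mA.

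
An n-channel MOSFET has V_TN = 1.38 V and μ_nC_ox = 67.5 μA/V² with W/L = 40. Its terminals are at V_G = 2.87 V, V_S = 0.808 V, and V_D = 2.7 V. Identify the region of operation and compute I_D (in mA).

Saturation; I_D = 0.628 mA

V_GS = V_G − V_S = 2.87 − 0.808 = 2.06 V; V_DS = V_D − V_S = 2.7 − 0.808 = 1.89 V.
k_n = μ_nC_ox · (W/L) = 2.7 mA/V².
V_ov = V_GS − V_TN = 2.06 − 1.38 = 0.682 V.
Since V_DS = 1.89 V ≥ V_ov = 0.682 V, the device is in saturation.
I_D = ½ k_n V_ov² = 0.5 × 2.7 × 0.682² = 0.628 mA.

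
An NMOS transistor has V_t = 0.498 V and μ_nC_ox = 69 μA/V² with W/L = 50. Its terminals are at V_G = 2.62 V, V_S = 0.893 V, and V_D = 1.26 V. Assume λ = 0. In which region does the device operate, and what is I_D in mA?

Triode; I_D = 1.32 mA

V_GS = V_G − V_S = 2.62 − 0.893 = 1.73 V; V_DS = V_D − V_S = 1.26 − 0.893 = 0.367 V.
k_n = μ_nC_ox · (W/L) = 3.45 mA/V².
V_ov = V_GS − V_t = 1.73 − 0.498 = 1.23 V.
Since V_DS = 0.367 V < V_ov = 1.23 V, the device is in the triode region.
I_D = k_n [V_ov · V_DS − ½ V_DS²] = 3.45 × [1.23 × 0.367 − 0.5 × 0.367²] = 1.32 mA.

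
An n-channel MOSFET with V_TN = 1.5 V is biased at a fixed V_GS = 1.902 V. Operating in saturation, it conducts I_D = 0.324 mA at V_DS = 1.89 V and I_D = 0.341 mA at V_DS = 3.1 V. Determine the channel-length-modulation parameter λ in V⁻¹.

With V_GS fixed, I_D ∝ (1 + λ V_DS) in saturation, so I_D2/I_D1 = (1 + λ V_DS2)/(1 + λ V_DS1).
0.341/0.324 = 1.052 = (1 + 3.1 λ)/(1 + 1.89 λ).
Solving: λ (I_D1 V_DS2 − I_D2 V_DS1) = I_D2 − I_D1, so λ = (0.341 − 0.324) / (0.324 × 3.1 − 0.341 × 1.89) = 0.017 / 0.36 = 0.0472 V⁻¹.

λ = 0.0472 V⁻¹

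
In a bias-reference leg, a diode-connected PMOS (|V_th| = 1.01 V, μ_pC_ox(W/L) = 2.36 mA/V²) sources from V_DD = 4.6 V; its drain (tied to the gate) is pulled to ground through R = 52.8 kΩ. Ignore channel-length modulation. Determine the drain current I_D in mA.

I_D = 0.0636 mA

With gate tied to drain, V_SG = V_SD ≥ V_SG − |V_th|, so the device is in saturation.
KCL at the drain: ½ k_p (V_SG − |V_th|)² = (V_DD − V_SG)/R.
Let x = V_SG − 1.01. Then 62.3 x² + x − 3.59 = 0, giving x = 0.232 V (positive root), so V_SG = 1.24 V.
I_D = (V_DD − V_SG)/R = (4.6 − 1.24) / 52.8 = 0.0636 mA.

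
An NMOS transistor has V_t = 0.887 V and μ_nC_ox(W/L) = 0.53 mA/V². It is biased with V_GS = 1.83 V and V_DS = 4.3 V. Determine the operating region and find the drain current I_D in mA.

Saturation; I_D = 0.236 mA

V_ov = V_GS − V_t = 1.83 − 0.887 = 0.943 V.
Since V_DS = 4.3 V ≥ V_ov = 0.943 V, the device is in saturation.
I_D = ½ k_n V_ov² = 0.5 × 0.53 × 0.943² = 0.236 mA.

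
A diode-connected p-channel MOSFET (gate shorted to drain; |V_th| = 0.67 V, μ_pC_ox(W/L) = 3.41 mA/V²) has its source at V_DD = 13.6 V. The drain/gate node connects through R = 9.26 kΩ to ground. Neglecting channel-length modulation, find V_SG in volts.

With gate tied to drain, V_SG = V_SD ≥ V_SG − |V_th|, so the device is in saturation.
KCL at the drain: ½ k_p (V_SG − |V_th|)² = (V_DD − V_SG)/R.
Let x = V_SG − 0.67. Then 15.8 x² + x − 12.93 = 0, giving x = 0.874 V (positive root), so V_SG = 1.54 V.
I_D = (V_DD − V_SG)/R = (13.6 − 1.54) / 9.26 = 1.3 mA.

V_SG = 1.54 V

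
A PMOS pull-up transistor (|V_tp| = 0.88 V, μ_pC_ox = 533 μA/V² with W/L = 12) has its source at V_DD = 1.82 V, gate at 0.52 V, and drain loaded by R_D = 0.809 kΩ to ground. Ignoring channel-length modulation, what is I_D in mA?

V_SG = V_DD − V_G = 1.82 − 0.52 = 1.3 V, so V_ov = 1.3 − 0.88 = 0.42 V.
k_p = μ_pC_ox · (W/L) = 6.396 mA/V².
Assume saturation: I_D = ½ k_p V_ov² = 0.5 × 6.396 × 0.42² = 0.564 mA, giving V_SD = V_DD − I_D R_D = 1.82 − 0.564 × 0.809 = 1.36 V.
V_SD = 1.36 V ≥ V_ov = 0.42 V, confirming saturation.

I_D = 0.564 mA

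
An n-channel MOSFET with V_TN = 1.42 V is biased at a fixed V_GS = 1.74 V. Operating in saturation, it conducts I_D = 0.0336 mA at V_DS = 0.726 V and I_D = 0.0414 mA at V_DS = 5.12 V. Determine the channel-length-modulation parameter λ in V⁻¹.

λ = 0.0549 V⁻¹

With V_GS fixed, I_D ∝ (1 + λ V_DS) in saturation, so I_D2/I_D1 = (1 + λ V_DS2)/(1 + λ V_DS1).
0.0414/0.0336 = 1.232 = (1 + 5.12 λ)/(1 + 0.726 λ).
Solving: λ (I_D1 V_DS2 − I_D2 V_DS1) = I_D2 − I_D1, so λ = (0.0414 − 0.0336) / (0.0336 × 5.12 − 0.0414 × 0.726) = 0.0078 / 0.142 = 0.0549 V⁻¹.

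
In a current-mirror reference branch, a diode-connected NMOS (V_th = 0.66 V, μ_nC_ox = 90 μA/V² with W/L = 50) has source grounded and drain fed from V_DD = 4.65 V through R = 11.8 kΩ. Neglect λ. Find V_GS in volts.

With gate tied to drain, V_GS = V_DS ≥ V_GS − V_th, so the device is in saturation.
k_n = μ_nC_ox · (W/L) = 4.5 mA/V².
KCL at the drain: ½ k_n (V_GS − V_th)² = (V_DD − V_GS)/R.
Let x = V_GS − 0.66. Then 26.6 x² + x − 3.99 = 0, giving x = 0.369 V (positive root), so V_GS = 1.03 V.
I_D = (V_DD − V_GS)/R = (4.65 − 1.03) / 11.8 = 0.307 mA.

V_GS = 1.03 V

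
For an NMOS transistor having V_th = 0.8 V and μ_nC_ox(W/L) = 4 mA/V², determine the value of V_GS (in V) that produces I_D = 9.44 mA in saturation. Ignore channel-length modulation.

V_GS = 2.97 V

In saturation I_D = ½ k_n (V_GS − V_th)², so V_GS − V_th = √(2 I_D / k_n) = √(2 × 9.44 / 4) = 2.17 V.
V_GS = 0.8 + 2.17 = 2.97 V.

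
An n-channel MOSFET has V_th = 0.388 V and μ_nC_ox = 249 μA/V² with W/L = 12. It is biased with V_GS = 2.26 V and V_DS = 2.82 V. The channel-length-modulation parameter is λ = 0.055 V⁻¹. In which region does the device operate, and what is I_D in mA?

k_n = μ_nC_ox · (W/L) = 2.988 mA/V².
V_ov = V_GS − V_th = 2.26 − 0.388 = 1.87 V.
Since V_DS = 2.82 V ≥ V_ov = 1.87 V, the device is in saturation.
I_D = ½ k_n V_ov² (1 + λ V_DS) = 0.5 × 2.988 × 1.87² × (1 + 0.055 × 2.82) = 6.05 mA.

Saturation; I_D = 6.05 mA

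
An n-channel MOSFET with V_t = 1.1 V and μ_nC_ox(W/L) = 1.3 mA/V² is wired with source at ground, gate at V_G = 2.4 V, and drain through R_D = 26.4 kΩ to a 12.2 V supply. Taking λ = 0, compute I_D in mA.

I_D = 0.451 mA

V_GS = V_G = 2.4 V, so V_ov = 2.4 − 1.1 = 1.3 V.
Assume saturation: I_D = ½ k_n V_ov² = 0.5 × 1.3 × 1.3² = 1.1 mA, giving V_DS = V_DD − I_D R_D = 12.2 − 1.1 × 26.4 = -16.8 V.
But -16.8 V < V_ov = 1.3 V, so the device is actually in triode.
In triode I_D = k_n[V_ov V_DS − ½ V_DS²] and I_D = (V_DD − V_DS)/R_D. Equating: 17.2 V_DS² − 45.62 V_DS + 12.2 = 0, giving V_DS = 0.302 V (the root below V_ov).
I_D = (12.2 − 0.302) / 26.4 = 0.451 mA.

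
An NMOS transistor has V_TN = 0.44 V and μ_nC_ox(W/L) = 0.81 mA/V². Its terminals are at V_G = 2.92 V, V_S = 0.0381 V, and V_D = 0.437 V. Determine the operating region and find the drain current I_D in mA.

V_GS = V_G − V_S = 2.92 − 0.0381 = 2.88 V; V_DS = V_D − V_S = 0.437 − 0.0381 = 0.399 V.
V_ov = V_GS − V_TN = 2.88 − 0.44 = 2.44 V.
Since V_DS = 0.399 V < V_ov = 2.44 V, the device is in the triode region.
I_D = k_n [V_ov · V_DS − ½ V_DS²] = 0.81 × [2.44 × 0.399 − 0.5 × 0.399²] = 0.725 mA.

Triode; I_D = 0.725 mA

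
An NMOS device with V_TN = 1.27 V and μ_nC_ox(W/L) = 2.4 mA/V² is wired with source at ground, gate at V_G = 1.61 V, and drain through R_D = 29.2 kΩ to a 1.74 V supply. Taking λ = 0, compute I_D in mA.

I_D = 0.0569 mA

V_GS = V_G = 1.61 V, so V_ov = 1.61 − 1.27 = 0.34 V.
Assume saturation: I_D = ½ k_n V_ov² = 0.5 × 2.4 × 0.34² = 0.139 mA, giving V_DS = V_DD − I_D R_D = 1.74 − 0.139 × 29.2 = -2.31 V.
But -2.31 V < V_ov = 0.34 V, so the device is actually in triode.
In triode I_D = k_n[V_ov V_DS − ½ V_DS²] and I_D = (V_DD − V_DS)/R_D. Equating: 35 V_DS² − 24.83 V_DS + 1.74 = 0, giving V_DS = 0.0789 V (the root below V_ov).
I_D = (1.74 − 0.0789) / 29.2 = 0.0569 mA.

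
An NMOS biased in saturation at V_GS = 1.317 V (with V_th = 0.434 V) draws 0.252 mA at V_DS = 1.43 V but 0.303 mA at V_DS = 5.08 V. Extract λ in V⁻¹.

With V_GS fixed, I_D ∝ (1 + λ V_DS) in saturation, so I_D2/I_D1 = (1 + λ V_DS2)/(1 + λ V_DS1).
0.303/0.252 = 1.202 = (1 + 5.08 λ)/(1 + 1.43 λ).
Solving: λ (I_D1 V_DS2 − I_D2 V_DS1) = I_D2 − I_D1, so λ = (0.303 − 0.252) / (0.252 × 5.08 − 0.303 × 1.43) = 0.051 / 0.847 = 0.0602 V⁻¹.

λ = 0.0602 V⁻¹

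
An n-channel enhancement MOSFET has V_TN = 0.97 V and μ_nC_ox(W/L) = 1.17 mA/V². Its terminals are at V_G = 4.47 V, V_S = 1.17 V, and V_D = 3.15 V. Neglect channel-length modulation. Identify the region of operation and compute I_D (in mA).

Triode; I_D = 3.10 mA

V_GS = V_G − V_S = 4.47 − 1.17 = 3.3 V; V_DS = V_D − V_S = 3.15 − 1.17 = 1.98 V.
V_ov = V_GS − V_TN = 3.3 − 0.97 = 2.33 V.
Since V_DS = 1.98 V < V_ov = 2.33 V, the device is in the triode region.
I_D = k_n [V_ov · V_DS − ½ V_DS²] = 1.17 × [2.33 × 1.98 − 0.5 × 1.98²] = 3.1 mA.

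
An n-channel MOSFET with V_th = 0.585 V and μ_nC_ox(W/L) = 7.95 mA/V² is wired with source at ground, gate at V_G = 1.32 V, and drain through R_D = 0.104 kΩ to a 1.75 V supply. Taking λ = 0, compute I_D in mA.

I_D = 2.15 mA

V_GS = V_G = 1.32 V, so V_ov = 1.32 − 0.585 = 0.735 V.
Assume saturation: I_D = ½ k_n V_ov² = 0.5 × 7.95 × 0.735² = 2.15 mA, giving V_DS = V_DD − I_D R_D = 1.75 − 2.15 × 0.104 = 1.53 V.
V_DS = 1.53 V ≥ V_ov = 0.735 V, confirming saturation.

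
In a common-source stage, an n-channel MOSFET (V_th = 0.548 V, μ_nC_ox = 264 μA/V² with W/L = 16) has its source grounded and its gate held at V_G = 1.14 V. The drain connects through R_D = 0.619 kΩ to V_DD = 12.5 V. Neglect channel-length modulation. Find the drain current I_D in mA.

V_GS = V_G = 1.14 V, so V_ov = 1.14 − 0.548 = 0.592 V.
k_n = μ_nC_ox · (W/L) = 4.224 mA/V².
Assume saturation: I_D = ½ k_n V_ov² = 0.5 × 4.224 × 0.592² = 0.74 mA, giving V_DS = V_DD − I_D R_D = 12.5 − 0.74 × 0.619 = 12 V.
V_DS = 12 V ≥ V_ov = 0.592 V, confirming saturation.

I_D = 0.740 mA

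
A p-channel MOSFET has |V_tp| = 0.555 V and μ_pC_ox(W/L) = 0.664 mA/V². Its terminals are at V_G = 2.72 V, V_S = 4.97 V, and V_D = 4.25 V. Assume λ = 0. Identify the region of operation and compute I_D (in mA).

Triode; I_D = 0.638 mA

V_SG = V_S − V_G = 4.97 − 2.72 = 2.25 V; V_SD = V_S − V_D = 4.97 − 4.25 = 0.72 V.
V_ov = V_SG − |V_tp| = 2.25 − 0.555 = 1.69 V.
Since V_SD = 0.72 V < V_ov = 1.69 V, the device is in the triode region.
I_D = k_p [V_ov · V_SD − ½ V_SD²] = 0.664 × [1.69 × 0.72 − 0.5 × 0.72²] = 0.638 mA.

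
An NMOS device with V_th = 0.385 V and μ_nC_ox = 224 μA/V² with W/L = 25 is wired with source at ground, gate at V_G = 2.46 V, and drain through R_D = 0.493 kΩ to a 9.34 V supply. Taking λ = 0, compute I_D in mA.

V_GS = V_G = 2.46 V, so V_ov = 2.46 − 0.385 = 2.08 V.
k_n = μ_nC_ox · (W/L) = 5.6 mA/V².
Assume saturation: I_D = ½ k_n V_ov² = 0.5 × 5.6 × 2.08² = 12.1 mA, giving V_DS = V_DD − I_D R_D = 9.34 − 12.1 × 0.493 = 3.4 V.
V_DS = 3.4 V ≥ V_ov = 2.08 V, confirming saturation.

I_D = 12.1 mA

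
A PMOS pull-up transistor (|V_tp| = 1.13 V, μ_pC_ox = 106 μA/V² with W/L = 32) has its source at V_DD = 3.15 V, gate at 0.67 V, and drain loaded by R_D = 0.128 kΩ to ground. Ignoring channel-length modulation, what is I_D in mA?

V_SG = V_DD − V_G = 3.15 − 0.67 = 2.48 V, so V_ov = 2.48 − 1.13 = 1.35 V.
k_p = μ_pC_ox · (W/L) = 3.392 mA/V².
Assume saturation: I_D = ½ k_p V_ov² = 0.5 × 3.392 × 1.35² = 3.09 mA, giving V_SD = V_DD − I_D R_D = 3.15 − 3.09 × 0.128 = 2.75 V.
V_SD = 2.75 V ≥ V_ov = 1.35 V, confirming saturation.

I_D = 3.09 mA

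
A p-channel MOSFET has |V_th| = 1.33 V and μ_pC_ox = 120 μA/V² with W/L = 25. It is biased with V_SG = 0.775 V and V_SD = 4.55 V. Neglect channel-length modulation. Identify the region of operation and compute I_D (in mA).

V_SG = 0.775 V < |V_th| = 1.33 V, so the transistor is in cutoff.

Cutoff; I_D = 0 mA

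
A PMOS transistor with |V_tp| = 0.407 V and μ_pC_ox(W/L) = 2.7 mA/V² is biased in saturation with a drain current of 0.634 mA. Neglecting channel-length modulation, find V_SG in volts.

In saturation I_D = ½ k_p (V_SG − |V_tp|)², so V_SG − |V_tp| = √(2 I_D / k_p) = √(2 × 0.634 / 2.7) = 0.685 V.
V_SG = 0.407 + 0.685 = 1.09 V.

V_SG = 1.09 V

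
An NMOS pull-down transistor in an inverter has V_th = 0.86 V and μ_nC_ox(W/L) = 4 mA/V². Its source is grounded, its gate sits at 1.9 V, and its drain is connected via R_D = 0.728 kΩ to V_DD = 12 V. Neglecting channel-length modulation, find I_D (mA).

V_GS = V_G = 1.9 V, so V_ov = 1.9 − 0.86 = 1.04 V.
Assume saturation: I_D = ½ k_n V_ov² = 0.5 × 4 × 1.04² = 2.16 mA, giving V_DS = V_DD − I_D R_D = 12 − 2.16 × 0.728 = 10.4 V.
V_DS = 10.4 V ≥ V_ov = 1.04 V, confirming saturation.

I_D = 2.16 mA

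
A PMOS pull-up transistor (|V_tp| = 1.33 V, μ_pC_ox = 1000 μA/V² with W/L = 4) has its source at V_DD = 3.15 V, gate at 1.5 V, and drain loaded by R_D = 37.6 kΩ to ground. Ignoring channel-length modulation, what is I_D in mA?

I_D = 0.0819 mA

V_SG = V_DD − V_G = 3.15 − 1.5 = 1.65 V, so V_ov = 1.65 − 1.33 = 0.32 V.
k_p = μ_pC_ox · (W/L) = 4 mA/V².
Assume saturation: I_D = ½ k_p V_ov² = 0.5 × 4 × 0.32² = 0.205 mA, giving V_SD = V_DD − I_D R_D = 3.15 − 0.205 × 37.6 = -4.55 V.
But -4.55 V < V_ov = 0.32 V, so the device is actually in triode.
In triode I_D = k_p[V_ov V_SD − ½ V_SD²] and I_D = (V_DD − V_SD)/R_D. Equating: 75.2 V_SD² − 49.13 V_SD + 3.15 = 0, giving V_SD = 0.0721 V (the root below V_ov).
I_D = (3.15 − 0.0721) / 37.6 = 0.0819 mA.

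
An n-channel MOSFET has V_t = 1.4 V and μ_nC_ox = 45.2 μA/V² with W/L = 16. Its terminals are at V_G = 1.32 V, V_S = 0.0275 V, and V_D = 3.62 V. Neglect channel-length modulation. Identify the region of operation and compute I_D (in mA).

V_GS = V_G − V_S = 1.32 − 0.0275 = 1.29 V; V_DS = V_D − V_S = 3.62 − 0.0275 = 3.59 V.
V_GS = 1.29 V < V_t = 1.4 V, so the transistor is in cutoff.

Cutoff; I_D = 0 mA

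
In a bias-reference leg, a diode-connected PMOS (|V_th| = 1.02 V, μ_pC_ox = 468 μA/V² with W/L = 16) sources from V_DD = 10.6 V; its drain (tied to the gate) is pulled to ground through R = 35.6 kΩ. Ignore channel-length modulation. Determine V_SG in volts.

V_SG = 1.28 V

With gate tied to drain, V_SG = V_SD ≥ V_SG − |V_th|, so the device is in saturation.
k_p = μ_pC_ox · (W/L) = 7.488 mA/V².
KCL at the drain: ½ k_p (V_SG − |V_th|)² = (V_DD − V_SG)/R.
Let x = V_SG − 1.02. Then 133 x² + x − 9.58 = 0, giving x = 0.264 V (positive root), so V_SG = 1.28 V.
I_D = (V_DD − V_SG)/R = (10.6 − 1.28) / 35.6 = 0.262 mA.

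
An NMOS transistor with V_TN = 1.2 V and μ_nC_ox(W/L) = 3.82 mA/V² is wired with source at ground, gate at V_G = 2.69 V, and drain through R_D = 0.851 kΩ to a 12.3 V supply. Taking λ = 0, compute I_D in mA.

I_D = 4.24 mA

V_GS = V_G = 2.69 V, so V_ov = 2.69 − 1.2 = 1.49 V.
Assume saturation: I_D = ½ k_n V_ov² = 0.5 × 3.82 × 1.49² = 4.24 mA, giving V_DS = V_DD − I_D R_D = 12.3 − 4.24 × 0.851 = 8.69 V.
V_DS = 8.69 V ≥ V_ov = 1.49 V, confirming saturation.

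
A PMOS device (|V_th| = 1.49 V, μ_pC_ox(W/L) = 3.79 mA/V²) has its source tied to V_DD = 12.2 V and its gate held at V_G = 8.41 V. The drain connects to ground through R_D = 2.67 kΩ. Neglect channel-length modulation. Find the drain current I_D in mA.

V_SG = V_DD − V_G = 12.2 − 8.41 = 3.79 V, so V_ov = 3.79 − 1.49 = 2.3 V.
Assume saturation: I_D = ½ k_p V_ov² = 0.5 × 3.79 × 2.3² = 10 mA, giving V_SD = V_DD − I_D R_D = 12.2 − 10 × 2.67 = -14.6 V.
But -14.6 V < V_ov = 2.3 V, so the device is actually in triode.
In triode I_D = k_p[V_ov V_SD − ½ V_SD²] and I_D = (V_DD − V_SD)/R_D. Equating: 5.06 V_SD² − 24.27 V_SD + 12.2 = 0, giving V_SD = 0.57 V (the root below V_ov).
I_D = (12.2 − 0.57) / 2.67 = 4.36 mA.

I_D = 4.36 mA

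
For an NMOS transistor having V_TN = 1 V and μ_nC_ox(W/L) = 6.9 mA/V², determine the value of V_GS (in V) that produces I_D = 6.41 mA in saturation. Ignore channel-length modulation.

V_GS = 2.36 V

In saturation I_D = ½ k_n (V_GS − V_TN)², so V_GS − V_TN = √(2 I_D / k_n) = √(2 × 6.41 / 6.9) = 1.36 V.
V_GS = 1 + 1.36 = 2.36 V.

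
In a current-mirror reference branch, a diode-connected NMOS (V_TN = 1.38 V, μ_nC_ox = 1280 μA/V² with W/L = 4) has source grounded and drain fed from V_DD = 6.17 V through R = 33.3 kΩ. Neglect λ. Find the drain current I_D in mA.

I_D = 0.137 mA

With gate tied to drain, V_GS = V_DS ≥ V_GS − V_TN, so the device is in saturation.
k_n = μ_nC_ox · (W/L) = 5.12 mA/V².
KCL at the drain: ½ k_n (V_GS − V_TN)² = (V_DD − V_GS)/R.
Let x = V_GS − 1.38. Then 85.2 x² + x − 4.79 = 0, giving x = 0.231 V (positive root), so V_GS = 1.61 V.
I_D = (V_DD − V_GS)/R = (6.17 − 1.61) / 33.3 = 0.137 mA.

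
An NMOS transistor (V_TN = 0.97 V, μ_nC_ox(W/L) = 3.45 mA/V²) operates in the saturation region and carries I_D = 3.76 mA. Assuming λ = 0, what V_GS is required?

In saturation I_D = ½ k_n (V_GS − V_TN)², so V_GS − V_TN = √(2 I_D / k_n) = √(2 × 3.76 / 3.45) = 1.48 V.
V_GS = 0.97 + 1.48 = 2.45 V.

V_GS = 2.45 V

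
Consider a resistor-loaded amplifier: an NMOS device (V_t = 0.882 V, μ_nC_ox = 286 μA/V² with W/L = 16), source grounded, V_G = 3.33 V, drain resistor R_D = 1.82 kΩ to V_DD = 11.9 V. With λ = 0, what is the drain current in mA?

I_D = 6.19 mA

V_GS = V_G = 3.33 V, so V_ov = 3.33 − 0.882 = 2.45 V.
k_n = μ_nC_ox · (W/L) = 4.576 mA/V².
Assume saturation: I_D = ½ k_n V_ov² = 0.5 × 4.576 × 2.45² = 13.7 mA, giving V_DS = V_DD − I_D R_D = 11.9 − 13.7 × 1.82 = -13.1 V.
But -13.1 V < V_ov = 2.45 V, so the device is actually in triode.
In triode I_D = k_n[V_ov V_DS − ½ V_DS²] and I_D = (V_DD − V_DS)/R_D. Equating: 4.16 V_DS² − 21.39 V_DS + 11.9 = 0, giving V_DS = 0.635 V (the root below V_ov).
I_D = (11.9 − 0.635) / 1.82 = 6.19 mA.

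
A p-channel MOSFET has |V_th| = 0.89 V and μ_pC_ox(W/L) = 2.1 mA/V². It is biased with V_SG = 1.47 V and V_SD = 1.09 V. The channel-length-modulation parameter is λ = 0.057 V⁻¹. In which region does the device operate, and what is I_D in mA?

V_ov = V_SG − |V_th| = 1.47 − 0.89 = 0.58 V.
Since V_SD = 1.09 V ≥ V_ov = 0.58 V, the device is in saturation.
I_D = ½ k_p V_ov² (1 + λ V_SD) = 0.5 × 2.1 × 0.58² × (1 + 0.057 × 1.09) = 0.375 mA.

Saturation; I_D = 0.375 mA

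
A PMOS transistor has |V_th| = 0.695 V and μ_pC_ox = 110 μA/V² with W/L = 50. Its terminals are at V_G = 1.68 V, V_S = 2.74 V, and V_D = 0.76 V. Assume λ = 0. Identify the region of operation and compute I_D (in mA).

Saturation; I_D = 0.366 mA

V_SG = V_S − V_G = 2.74 − 1.68 = 1.06 V; V_SD = V_S − V_D = 2.74 − 0.76 = 1.98 V.
k_p = μ_pC_ox · (W/L) = 5.5 mA/V².
V_ov = V_SG − |V_th| = 1.06 − 0.695 = 0.365 V.
Since V_SD = 1.98 V ≥ V_ov = 0.365 V, the device is in saturation.
I_D = ½ k_p V_ov² = 0.5 × 5.5 × 0.365² = 0.366 mA.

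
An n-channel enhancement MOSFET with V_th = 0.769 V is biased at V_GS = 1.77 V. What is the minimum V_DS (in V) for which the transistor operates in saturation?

V_DS,sat = 1.00 V

The boundary between triode and saturation is V_DS = V_GS − V_th = V_ov.
V_ov = 1.77 − 0.769 = 1 V.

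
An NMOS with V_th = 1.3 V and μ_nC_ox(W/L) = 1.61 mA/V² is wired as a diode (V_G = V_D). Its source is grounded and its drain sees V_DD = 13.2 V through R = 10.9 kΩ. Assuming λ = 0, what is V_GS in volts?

V_GS = 2.41 V

With gate tied to drain, V_GS = V_DS ≥ V_GS − V_th, so the device is in saturation.
KCL at the drain: ½ k_n (V_GS − V_th)² = (V_DD − V_GS)/R.
Let x = V_GS − 1.3. Then 8.77 x² + x − 11.9 = 0, giving x = 1.11 V (positive root), so V_GS = 2.41 V.
I_D = (V_DD − V_GS)/R = (13.2 − 2.41) / 10.9 = 0.99 mA.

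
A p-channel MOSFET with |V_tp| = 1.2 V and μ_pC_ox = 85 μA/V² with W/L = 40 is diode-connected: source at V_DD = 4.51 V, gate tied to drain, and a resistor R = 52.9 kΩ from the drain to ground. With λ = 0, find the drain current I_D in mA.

With gate tied to drain, V_SG = V_SD ≥ V_SG − |V_tp|, so the device is in saturation.
k_p = μ_pC_ox · (W/L) = 3.4 mA/V².
KCL at the drain: ½ k_p (V_SG − |V_tp|)² = (V_DD − V_SG)/R.
Let x = V_SG − 1.2. Then 89.9 x² + x − 3.31 = 0, giving x = 0.186 V (positive root), so V_SG = 1.39 V.
I_D = (V_DD − V_SG)/R = (4.51 − 1.39) / 52.9 = 0.059 mA.

I_D = 0.0590 mA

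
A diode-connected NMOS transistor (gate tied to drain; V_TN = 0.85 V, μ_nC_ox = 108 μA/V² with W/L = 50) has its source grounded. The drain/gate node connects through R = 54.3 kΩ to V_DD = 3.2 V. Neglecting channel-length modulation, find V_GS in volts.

With gate tied to drain, V_GS = V_DS ≥ V_GS − V_TN, so the device is in saturation.
k_n = μ_nC_ox · (W/L) = 5.4 mA/V².
KCL at the drain: ½ k_n (V_GS − V_TN)² = (V_DD − V_GS)/R.
Let x = V_GS − 0.85. Then 147 x² + x − 2.35 = 0, giving x = 0.123 V (positive root), so V_GS = 0.973 V.
I_D = (V_DD − V_GS)/R = (3.2 − 0.973) / 54.3 = 0.041 mA.

V_GS = 0.973 V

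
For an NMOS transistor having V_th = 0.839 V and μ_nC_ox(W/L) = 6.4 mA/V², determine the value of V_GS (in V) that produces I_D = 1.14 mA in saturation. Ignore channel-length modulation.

V_GS = 1.44 V

In saturation I_D = ½ k_n (V_GS − V_th)², so V_GS − V_th = √(2 I_D / k_n) = √(2 × 1.14 / 6.4) = 0.597 V.
V_GS = 0.839 + 0.597 = 1.44 V.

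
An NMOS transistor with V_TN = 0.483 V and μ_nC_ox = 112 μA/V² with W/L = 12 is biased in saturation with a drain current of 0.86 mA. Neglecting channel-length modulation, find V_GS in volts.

k_n = μ_nC_ox · (W/L) = 1.344 mA/V².
In saturation I_D = ½ k_n (V_GS − V_TN)², so V_GS − V_TN = √(2 I_D / k_n) = √(2 × 0.86 / 1.344) = 1.13 V.
V_GS = 0.483 + 1.13 = 1.61 V.

V_GS = 1.61 V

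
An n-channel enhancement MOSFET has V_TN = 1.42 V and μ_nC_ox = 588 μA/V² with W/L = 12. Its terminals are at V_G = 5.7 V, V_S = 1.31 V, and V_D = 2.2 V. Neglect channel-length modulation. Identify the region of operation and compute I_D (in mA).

V_GS = V_G − V_S = 5.7 − 1.31 = 4.39 V; V_DS = V_D − V_S = 2.2 − 1.31 = 0.89 V.
k_n = μ_nC_ox · (W/L) = 7.056 mA/V².
V_ov = V_GS − V_TN = 4.39 − 1.42 = 2.97 V.
Since V_DS = 0.89 V < V_ov = 2.97 V, the device is in the triode region.
I_D = k_n [V_ov · V_DS − ½ V_DS²] = 7.056 × [2.97 × 0.89 − 0.5 × 0.89²] = 15.9 mA.

Triode; I_D = 15.9 mA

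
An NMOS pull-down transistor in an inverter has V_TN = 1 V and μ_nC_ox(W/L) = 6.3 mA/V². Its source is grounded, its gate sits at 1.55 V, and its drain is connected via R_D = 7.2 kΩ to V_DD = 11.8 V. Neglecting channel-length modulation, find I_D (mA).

V_GS = V_G = 1.55 V, so V_ov = 1.55 − 1 = 0.55 V.
Assume saturation: I_D = ½ k_n V_ov² = 0.5 × 6.3 × 0.55² = 0.953 mA, giving V_DS = V_DD − I_D R_D = 11.8 − 0.953 × 7.2 = 4.94 V.
V_DS = 4.94 V ≥ V_ov = 0.55 V, confirming saturation.

I_D = 0.953 mA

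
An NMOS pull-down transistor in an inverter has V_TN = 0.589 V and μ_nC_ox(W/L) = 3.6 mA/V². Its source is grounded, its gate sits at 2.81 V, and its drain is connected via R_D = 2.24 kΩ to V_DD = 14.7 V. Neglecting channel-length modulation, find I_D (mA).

V_GS = V_G = 2.81 V, so V_ov = 2.81 − 0.589 = 2.22 V.
Assume saturation: I_D = ½ k_n V_ov² = 0.5 × 3.6 × 2.22² = 8.88 mA, giving V_DS = V_DD − I_D R_D = 14.7 − 8.88 × 2.24 = -5.19 V.
But -5.19 V < V_ov = 2.22 V, so the device is actually in triode.
In triode I_D = k_n[V_ov V_DS − ½ V_DS²] and I_D = (V_DD − V_DS)/R_D. Equating: 4.03 V_DS² − 18.91 V_DS + 14.7 = 0, giving V_DS = 0.984 V (the root below V_ov).
I_D = (14.7 − 0.984) / 2.24 = 6.12 mA.

I_D = 6.12 mA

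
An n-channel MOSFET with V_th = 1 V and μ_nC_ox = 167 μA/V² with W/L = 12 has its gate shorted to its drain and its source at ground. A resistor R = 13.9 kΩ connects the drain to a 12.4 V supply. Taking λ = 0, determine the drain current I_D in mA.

I_D = 0.758 mA

With gate tied to drain, V_GS = V_DS ≥ V_GS − V_th, so the device is in saturation.
k_n = μ_nC_ox · (W/L) = 2.004 mA/V².
KCL at the drain: ½ k_n (V_GS − V_th)² = (V_DD − V_GS)/R.
Let x = V_GS − 1. Then 13.9 x² + x − 11.4 = 0, giving x = 0.87 V (positive root), so V_GS = 1.87 V.
I_D = (V_DD − V_GS)/R = (12.4 − 1.87) / 13.9 = 0.758 mA.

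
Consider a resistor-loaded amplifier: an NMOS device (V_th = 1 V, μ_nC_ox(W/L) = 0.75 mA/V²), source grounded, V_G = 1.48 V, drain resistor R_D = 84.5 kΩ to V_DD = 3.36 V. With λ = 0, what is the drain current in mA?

I_D = 0.0383 mA

V_GS = V_G = 1.48 V, so V_ov = 1.48 − 1 = 0.48 V.
Assume saturation: I_D = ½ k_n V_ov² = 0.5 × 0.75 × 0.48² = 0.0864 mA, giving V_DS = V_DD − I_D R_D = 3.36 − 0.0864 × 84.5 = -3.94 V.
But -3.94 V < V_ov = 0.48 V, so the device is actually in triode.
In triode I_D = k_n[V_ov V_DS − ½ V_DS²] and I_D = (V_DD − V_DS)/R_D. Equating: 31.7 V_DS² − 31.42 V_DS + 3.36 = 0, giving V_DS = 0.122 V (the root below V_ov).
I_D = (3.36 − 0.122) / 84.5 = 0.0383 mA.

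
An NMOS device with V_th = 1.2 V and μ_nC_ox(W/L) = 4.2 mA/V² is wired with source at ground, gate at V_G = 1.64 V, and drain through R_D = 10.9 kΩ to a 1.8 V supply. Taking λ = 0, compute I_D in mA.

I_D = 0.156 mA

V_GS = V_G = 1.64 V, so V_ov = 1.64 − 1.2 = 0.44 V.
Assume saturation: I_D = ½ k_n V_ov² = 0.5 × 4.2 × 0.44² = 0.407 mA, giving V_DS = V_DD − I_D R_D = 1.8 − 0.407 × 10.9 = -2.63 V.
But -2.63 V < V_ov = 0.44 V, so the device is actually in triode.
In triode I_D = k_n[V_ov V_DS − ½ V_DS²] and I_D = (V_DD − V_DS)/R_D. Equating: 22.9 V_DS² − 21.14 V_DS + 1.8 = 0, giving V_DS = 0.0949 V (the root below V_ov).
I_D = (1.8 − 0.0949) / 10.9 = 0.156 mA.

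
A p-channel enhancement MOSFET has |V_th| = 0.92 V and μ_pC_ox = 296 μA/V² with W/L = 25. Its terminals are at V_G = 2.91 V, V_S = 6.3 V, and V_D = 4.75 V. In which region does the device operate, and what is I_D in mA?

Triode; I_D = 19.4 mA

V_SG = V_S − V_G = 6.3 − 2.91 = 3.39 V; V_SD = V_S − V_D = 6.3 − 4.75 = 1.55 V.
k_p = μ_pC_ox · (W/L) = 7.4 mA/V².
V_ov = V_SG − |V_th| = 3.39 − 0.92 = 2.47 V.
Since V_SD = 1.55 V < V_ov = 2.47 V, the device is in the triode region.
I_D = k_p [V_ov · V_SD − ½ V_SD²] = 7.4 × [2.47 × 1.55 − 0.5 × 1.55²] = 19.4 mA.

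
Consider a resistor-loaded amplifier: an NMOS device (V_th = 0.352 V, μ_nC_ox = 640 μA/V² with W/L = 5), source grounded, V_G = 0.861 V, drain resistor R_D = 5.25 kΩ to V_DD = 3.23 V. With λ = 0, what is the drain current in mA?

I_D = 0.415 mA

V_GS = V_G = 0.861 V, so V_ov = 0.861 − 0.352 = 0.509 V.
k_n = μ_nC_ox · (W/L) = 3.2 mA/V².
Assume saturation: I_D = ½ k_n V_ov² = 0.5 × 3.2 × 0.509² = 0.415 mA, giving V_DS = V_DD − I_D R_D = 3.23 − 0.415 × 5.25 = 1.05 V.
V_DS = 1.05 V ≥ V_ov = 0.509 V, confirming saturation.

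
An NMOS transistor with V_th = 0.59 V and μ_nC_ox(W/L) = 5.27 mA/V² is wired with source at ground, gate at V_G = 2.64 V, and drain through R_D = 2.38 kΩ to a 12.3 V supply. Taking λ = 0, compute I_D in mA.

I_D = 4.95 mA

V_GS = V_G = 2.64 V, so V_ov = 2.64 − 0.59 = 2.05 V.
Assume saturation: I_D = ½ k_n V_ov² = 0.5 × 5.27 × 2.05² = 11.1 mA, giving V_DS = V_DD − I_D R_D = 12.3 − 11.1 × 2.38 = -14.1 V.
But -14.1 V < V_ov = 2.05 V, so the device is actually in triode.
In triode I_D = k_n[V_ov V_DS − ½ V_DS²] and I_D = (V_DD − V_DS)/R_D. Equating: 6.27 V_DS² − 26.71 V_DS + 12.3 = 0, giving V_DS = 0.525 V (the root below V_ov).
I_D = (12.3 − 0.525) / 2.38 = 4.95 mA.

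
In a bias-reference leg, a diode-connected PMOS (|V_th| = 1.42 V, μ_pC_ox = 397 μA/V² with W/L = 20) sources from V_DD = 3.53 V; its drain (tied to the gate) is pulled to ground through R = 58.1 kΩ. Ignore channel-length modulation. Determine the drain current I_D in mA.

With gate tied to drain, V_SG = V_SD ≥ V_SG − |V_th|, so the device is in saturation.
k_p = μ_pC_ox · (W/L) = 7.94 mA/V².
KCL at the drain: ½ k_p (V_SG − |V_th|)² = (V_DD − V_SG)/R.
Let x = V_SG − 1.42. Then 231 x² + x − 2.11 = 0, giving x = 0.0935 V (positive root), so V_SG = 1.51 V.
I_D = (V_DD − V_SG)/R = (3.53 − 1.51) / 58.1 = 0.0347 mA.

I_D = 0.0347 mA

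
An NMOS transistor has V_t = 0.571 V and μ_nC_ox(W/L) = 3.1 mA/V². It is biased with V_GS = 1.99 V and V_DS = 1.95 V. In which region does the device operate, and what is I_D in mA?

V_ov = V_GS − V_t = 1.99 − 0.571 = 1.42 V.
Since V_DS = 1.95 V ≥ V_ov = 1.42 V, the device is in saturation.
I_D = ½ k_n V_ov² = 0.5 × 3.1 × 1.42² = 3.12 mA.

Saturation; I_D = 3.12 mA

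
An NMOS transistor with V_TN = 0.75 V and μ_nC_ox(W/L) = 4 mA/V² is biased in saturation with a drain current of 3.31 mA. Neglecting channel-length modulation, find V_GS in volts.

In saturation I_D = ½ k_n (V_GS − V_TN)², so V_GS − V_TN = √(2 I_D / k_n) = √(2 × 3.31 / 4) = 1.29 V.
V_GS = 0.75 + 1.29 = 2.04 V.

V_GS = 2.04 V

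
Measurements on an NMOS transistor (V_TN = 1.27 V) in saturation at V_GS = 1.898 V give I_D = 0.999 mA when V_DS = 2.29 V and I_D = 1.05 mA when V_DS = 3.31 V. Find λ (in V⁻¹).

λ = 0.0565 V⁻¹

With V_GS fixed, I_D ∝ (1 + λ V_DS) in saturation, so I_D2/I_D1 = (1 + λ V_DS2)/(1 + λ V_DS1).
1.05/0.999 = 1.051 = (1 + 3.31 λ)/(1 + 2.29 λ).
Solving: λ (I_D1 V_DS2 − I_D2 V_DS1) = I_D2 − I_D1, so λ = (1.05 − 0.999) / (0.999 × 3.31 − 1.05 × 2.29) = 0.051 / 0.902 = 0.0565 V⁻¹.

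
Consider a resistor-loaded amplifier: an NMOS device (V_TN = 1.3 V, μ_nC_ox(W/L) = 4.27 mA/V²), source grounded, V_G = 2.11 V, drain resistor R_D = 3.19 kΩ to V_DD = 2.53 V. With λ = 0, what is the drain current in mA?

I_D = 0.717 mA

V_GS = V_G = 2.11 V, so V_ov = 2.11 − 1.3 = 0.81 V.
Assume saturation: I_D = ½ k_n V_ov² = 0.5 × 4.27 × 0.81² = 1.4 mA, giving V_DS = V_DD − I_D R_D = 2.53 − 1.4 × 3.19 = -1.94 V.
But -1.94 V < V_ov = 0.81 V, so the device is actually in triode.
In triode I_D = k_n[V_ov V_DS − ½ V_DS²] and I_D = (V_DD − V_DS)/R_D. Equating: 6.81 V_DS² − 12.03 V_DS + 2.53 = 0, giving V_DS = 0.244 V (the root below V_ov).
I_D = (2.53 − 0.244) / 3.19 = 0.717 mA.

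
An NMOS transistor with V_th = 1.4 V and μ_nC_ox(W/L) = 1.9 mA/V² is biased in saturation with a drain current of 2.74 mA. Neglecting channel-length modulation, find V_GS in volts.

V_GS = 3.10 V

In saturation I_D = ½ k_n (V_GS − V_th)², so V_GS − V_th = √(2 I_D / k_n) = √(2 × 2.74 / 1.9) = 1.7 V.
V_GS = 1.4 + 1.7 = 3.1 V.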